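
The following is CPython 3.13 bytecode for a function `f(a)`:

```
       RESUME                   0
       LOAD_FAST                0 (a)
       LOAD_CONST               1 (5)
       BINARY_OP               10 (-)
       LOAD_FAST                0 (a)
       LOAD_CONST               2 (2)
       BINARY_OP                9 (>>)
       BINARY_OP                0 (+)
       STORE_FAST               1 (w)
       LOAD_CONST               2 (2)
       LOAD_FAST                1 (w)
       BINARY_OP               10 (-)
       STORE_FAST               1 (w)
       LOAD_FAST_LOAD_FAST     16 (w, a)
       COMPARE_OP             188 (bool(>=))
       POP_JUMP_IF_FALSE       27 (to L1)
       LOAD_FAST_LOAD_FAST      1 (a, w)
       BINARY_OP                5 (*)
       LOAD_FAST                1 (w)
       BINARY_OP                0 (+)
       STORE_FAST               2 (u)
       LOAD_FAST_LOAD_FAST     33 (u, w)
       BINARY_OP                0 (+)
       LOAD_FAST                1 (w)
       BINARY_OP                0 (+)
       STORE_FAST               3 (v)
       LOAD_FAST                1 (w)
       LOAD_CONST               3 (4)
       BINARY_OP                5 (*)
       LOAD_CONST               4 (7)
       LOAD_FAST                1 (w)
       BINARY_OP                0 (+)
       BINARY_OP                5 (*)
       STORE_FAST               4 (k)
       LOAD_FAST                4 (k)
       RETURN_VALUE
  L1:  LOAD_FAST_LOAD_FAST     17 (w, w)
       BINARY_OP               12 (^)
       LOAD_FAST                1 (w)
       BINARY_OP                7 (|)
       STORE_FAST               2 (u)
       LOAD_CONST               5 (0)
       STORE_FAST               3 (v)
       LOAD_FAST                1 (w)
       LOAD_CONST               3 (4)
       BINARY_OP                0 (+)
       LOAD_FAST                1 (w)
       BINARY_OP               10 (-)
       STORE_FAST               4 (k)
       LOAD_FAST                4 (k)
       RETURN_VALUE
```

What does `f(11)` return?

LOAD_FAST a → push 11. Stack: [11]
LOAD_CONST → push 5. Stack: [11, 5]
BINARY_OP - → 11 - 5 = 6. Stack: [6]
LOAD_FAST a → push 11. Stack: [6, 11]
LOAD_CONST → push 2. Stack: [6, 11, 2]
BINARY_OP >> → 11 >> 2 = 2. Stack: [6, 2]
BINARY_OP + → 6 + 2 = 8. Stack: [8]
STORE_FAST w → w=8. Stack: []
LOAD_CONST → push 2. Stack: [2]
LOAD_FAST w → push 8. Stack: [2, 8]
BINARY_OP - → 2 - 8 = -6. Stack: [-6]
STORE_FAST w → w=-6. Stack: []
LOAD_FAST_LOAD_FAST w,a → push -6,11. Stack: [-6, 11]
COMPARE_OP bool(>=) → -6 vs 11 = False. Stack: [False]
POP_JUMP_IF_FALSE → pop False; jump. Stack: []
LOAD_FAST_LOAD_FAST w,w → push -6,-6. Stack: [-6, -6]
BINARY_OP ^ → -6 ^ -6 = 0. Stack: [0]
LOAD_FAST w → push -6. Stack: [0, -6]
BINARY_OP | → 0 | -6 = -6. Stack: [-6]
STORE_FAST u → u=-6. Stack: []
LOAD_CONST → push 0. Stack: [0]
STORE_FAST v → v=0. Stack: []
LOAD_FAST w → push -6. Stack: [-6]
LOAD_CONST → push 4. Stack: [-6, 4]
BINARY_OP + → -6 + 4 = -2. Stack: [-2]
LOAD_FAST w → push -6. Stack: [-2, -6]
BINARY_OP - → -2 - -6 = 4. Stack: [4]
STORE_FAST k → k=4. Stack: []
LOAD_FAST k → push 4. Stack: [4]
RETURN_VALUE → return 4.

4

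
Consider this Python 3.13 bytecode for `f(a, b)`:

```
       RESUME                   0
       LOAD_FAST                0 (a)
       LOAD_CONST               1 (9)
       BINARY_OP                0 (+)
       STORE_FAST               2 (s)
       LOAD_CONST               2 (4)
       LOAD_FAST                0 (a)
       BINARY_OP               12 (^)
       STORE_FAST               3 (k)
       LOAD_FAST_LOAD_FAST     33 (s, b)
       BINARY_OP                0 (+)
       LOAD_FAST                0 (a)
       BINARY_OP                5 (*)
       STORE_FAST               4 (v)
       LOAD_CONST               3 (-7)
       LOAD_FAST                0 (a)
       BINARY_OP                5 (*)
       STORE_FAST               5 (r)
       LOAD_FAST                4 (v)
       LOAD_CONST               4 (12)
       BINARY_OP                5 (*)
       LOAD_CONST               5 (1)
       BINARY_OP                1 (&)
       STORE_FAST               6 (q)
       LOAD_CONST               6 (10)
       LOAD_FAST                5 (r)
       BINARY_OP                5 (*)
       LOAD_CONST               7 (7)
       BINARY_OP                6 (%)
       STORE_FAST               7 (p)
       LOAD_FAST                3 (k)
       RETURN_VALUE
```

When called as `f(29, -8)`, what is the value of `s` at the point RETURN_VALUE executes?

38

LOAD_FAST a → push 29. Stack: [29]
LOAD_CONST → push 9. Stack: [29, 9]
BINARY_OP + → 29 + 9 = 38. Stack: [38]
STORE_FAST s → s=38. Stack: []
LOAD_CONST → push 4. Stack: [4]
LOAD_FAST a → push 29. Stack: [4, 29]
BINARY_OP ^ → 4 ^ 29 = 25. Stack: [25]
STORE_FAST k → k=25. Stack: []
LOAD_FAST_LOAD_FAST s,b → push 38,-8. Stack: [38, -8]
BINARY_OP + → 38 + -8 = 30. Stack: [30]
LOAD_FAST a → push 29. Stack: [30, 29]
BINARY_OP * → 30 * 29 = 870. Stack: [870]
STORE_FAST v → v=870. Stack: []
LOAD_CONST → push -7. Stack: [-7]
LOAD_FAST a → push 29. Stack: [-7, 29]
BINARY_OP * → -7 * 29 = -203. Stack: [-203]
STORE_FAST r → r=-203. Stack: []
LOAD_FAST v → push 870. Stack: [870]
LOAD_CONST → push 12. Stack: [870, 12]
BINARY_OP * → 870 * 12 = 10440. Stack: [10440]
LOAD_CONST → push 1. Stack: [10440, 1]
BINARY_OP & → 10440 & 1 = 0. Stack: [0]
STORE_FAST q → q=0. Stack: []
LOAD_CONST → push 10. Stack: [10]
LOAD_FAST r → push -203. Stack: [10, -203]
BINARY_OP * → 10 * -203 = -2030. Stack: [-2030]
LOAD_CONST → push 7. Stack: [-2030, 7]
BINARY_OP % → -2030 % 7 = 0. Stack: [0]
STORE_FAST p → p=0. Stack: []
LOAD_FAST k → push 25. Stack: [25]
RETURN_VALUE → return 25.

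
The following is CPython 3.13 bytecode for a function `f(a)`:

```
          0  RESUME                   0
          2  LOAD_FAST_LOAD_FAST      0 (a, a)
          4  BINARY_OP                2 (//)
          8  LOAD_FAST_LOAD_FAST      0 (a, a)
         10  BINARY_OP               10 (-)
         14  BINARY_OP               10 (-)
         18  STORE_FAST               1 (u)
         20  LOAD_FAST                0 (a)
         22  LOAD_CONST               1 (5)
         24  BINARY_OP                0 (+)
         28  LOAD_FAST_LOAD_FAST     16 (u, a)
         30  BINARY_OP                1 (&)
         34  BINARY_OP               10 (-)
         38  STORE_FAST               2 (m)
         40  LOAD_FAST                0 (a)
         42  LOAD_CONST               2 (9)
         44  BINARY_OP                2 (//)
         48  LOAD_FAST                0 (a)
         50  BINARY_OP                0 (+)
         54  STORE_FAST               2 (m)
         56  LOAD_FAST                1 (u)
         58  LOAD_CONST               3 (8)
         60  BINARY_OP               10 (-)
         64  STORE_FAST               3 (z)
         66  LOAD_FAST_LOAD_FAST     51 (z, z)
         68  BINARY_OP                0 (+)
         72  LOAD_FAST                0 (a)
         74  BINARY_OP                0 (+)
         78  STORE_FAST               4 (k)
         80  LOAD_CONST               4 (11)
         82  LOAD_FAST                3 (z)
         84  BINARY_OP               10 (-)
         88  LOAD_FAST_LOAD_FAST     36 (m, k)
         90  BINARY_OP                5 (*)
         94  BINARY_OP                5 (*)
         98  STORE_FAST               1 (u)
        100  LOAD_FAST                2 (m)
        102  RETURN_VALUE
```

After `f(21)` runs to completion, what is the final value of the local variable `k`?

7

LOAD_FAST_LOAD_FAST a,a → push 21,21. Stack: [21, 21]
BINARY_OP // → 21 // 21 = 1. Stack: [1]
LOAD_FAST_LOAD_FAST a,a → push 21,21. Stack: [1, 21, 21]
BINARY_OP - → 21 - 21 = 0. Stack: [1, 0]
BINARY_OP - → 1 - 0 = 1. Stack: [1]
STORE_FAST u → u=1. Stack: []
LOAD_FAST a → push 21. Stack: [21]
LOAD_CONST → push 5. Stack: [21, 5]
BINARY_OP + → 21 + 5 = 26. Stack: [26]
LOAD_FAST_LOAD_FAST u,a → push 1,21. Stack: [26, 1, 21]
BINARY_OP & → 1 & 21 = 1. Stack: [26, 1]
BINARY_OP - → 26 - 1 = 25. Stack: [25]
STORE_FAST m → m=25. Stack: []
LOAD_FAST a → push 21. Stack: [21]
LOAD_CONST → push 9. Stack: [21, 9]
BINARY_OP // → 21 // 9 = 2. Stack: [2]
LOAD_FAST a → push 21. Stack: [2, 21]
BINARY_OP + → 2 + 21 = 23. Stack: [23]
STORE_FAST m → m=23. Stack: []
LOAD_FAST u → push 1. Stack: [1]
LOAD_CONST → push 8. Stack: [1, 8]
BINARY_OP - → 1 - 8 = -7. Stack: [-7]
STORE_FAST z → z=-7. Stack: []
LOAD_FAST_LOAD_FAST z,z → push -7,-7. Stack: [-7, -7]
BINARY_OP + → -7 + -7 = -14. Stack: [-14]
LOAD_FAST a → push 21. Stack: [-14, 21]
BINARY_OP + → -14 + 21 = 7. Stack: [7]
STORE_FAST k → k=7. Stack: []
LOAD_CONST → push 11. Stack: [11]
LOAD_FAST z → push -7. Stack: [11, -7]
BINARY_OP - → 11 - -7 = 18. Stack: [18]
LOAD_FAST_LOAD_FAST m,k → push 23,7. Stack: [18, 23, 7]
BINARY_OP * → 23 * 7 = 161. Stack: [18, 161]
BINARY_OP * → 18 * 161 = 2898. Stack: [2898]
STORE_FAST u → u=2898. Stack: []
LOAD_FAST m → push 23. Stack: [23]
RETURN_VALUE → return 23.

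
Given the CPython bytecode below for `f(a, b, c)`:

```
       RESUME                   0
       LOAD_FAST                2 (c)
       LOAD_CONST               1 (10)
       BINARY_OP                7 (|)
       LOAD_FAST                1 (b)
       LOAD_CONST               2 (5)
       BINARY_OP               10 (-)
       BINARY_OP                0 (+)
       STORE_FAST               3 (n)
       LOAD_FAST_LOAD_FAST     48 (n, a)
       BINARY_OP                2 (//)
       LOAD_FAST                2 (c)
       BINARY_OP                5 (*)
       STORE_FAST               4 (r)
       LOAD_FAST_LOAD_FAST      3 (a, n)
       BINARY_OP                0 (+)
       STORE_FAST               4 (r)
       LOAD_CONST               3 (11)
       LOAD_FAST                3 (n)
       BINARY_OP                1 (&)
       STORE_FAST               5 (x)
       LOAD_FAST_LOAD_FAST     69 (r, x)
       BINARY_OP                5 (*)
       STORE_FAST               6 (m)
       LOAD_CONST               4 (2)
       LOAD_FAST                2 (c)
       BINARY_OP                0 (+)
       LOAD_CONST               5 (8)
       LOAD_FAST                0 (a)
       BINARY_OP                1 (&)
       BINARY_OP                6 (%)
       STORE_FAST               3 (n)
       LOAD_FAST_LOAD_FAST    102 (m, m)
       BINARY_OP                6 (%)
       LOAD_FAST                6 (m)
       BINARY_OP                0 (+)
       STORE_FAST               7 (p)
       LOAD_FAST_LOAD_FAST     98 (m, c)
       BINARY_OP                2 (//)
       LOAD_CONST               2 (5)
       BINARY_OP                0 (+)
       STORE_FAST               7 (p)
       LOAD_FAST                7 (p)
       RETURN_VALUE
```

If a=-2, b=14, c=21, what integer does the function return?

19

LOAD_FAST c → push 21. Stack: [21]
LOAD_CONST → push 10. Stack: [21, 10]
BINARY_OP | → 21 | 10 = 31. Stack: [31]
LOAD_FAST b → push 14. Stack: [31, 14]
LOAD_CONST → push 5. Stack: [31, 14, 5]
BINARY_OP - → 14 - 5 = 9. Stack: [31, 9]
BINARY_OP + → 31 + 9 = 40. Stack: [40]
STORE_FAST n → n=40. Stack: []
LOAD_FAST_LOAD_FAST n,a → push 40,-2. Stack: [40, -2]
BINARY_OP // → 40 // -2 = -20. Stack: [-20]
LOAD_FAST c → push 21. Stack: [-20, 21]
BINARY_OP * → -20 * 21 = -420. Stack: [-420]
STORE_FAST r → r=-420. Stack: []
LOAD_FAST_LOAD_FAST a,n → push -2,40. Stack: [-2, 40]
BINARY_OP + → -2 + 40 = 38. Stack: [38]
STORE_FAST r → r=38. Stack: []
LOAD_CONST → push 11. Stack: [11]
LOAD_FAST n → push 40. Stack: [11, 40]
BINARY_OP & → 11 & 40 = 8. Stack: [8]
STORE_FAST x → x=8. Stack: []
LOAD_FAST_LOAD_FAST r,x → push 38,8. Stack: [38, 8]
BINARY_OP * → 38 * 8 = 304. Stack: [304]
STORE_FAST m → m=304. Stack: []
LOAD_CONST → push 2. Stack: [2]
LOAD_FAST c → push 21. Stack: [2, 21]
BINARY_OP + → 2 + 21 = 23. Stack: [23]
LOAD_CONST → push 8. Stack: [23, 8]
LOAD_FAST a → push -2. Stack: [23, 8, -2]
BINARY_OP & → 8 & -2 = 8. Stack: [23, 8]
BINARY_OP % → 23 % 8 = 7. Stack: [7]
STORE_FAST n → n=7. Stack: []
LOAD_FAST_LOAD_FAST m,m → push 304,304. Stack: [304, 304]
BINARY_OP % → 304 % 304 = 0. Stack: [0]
LOAD_FAST m → push 304. Stack: [0, 304]
BINARY_OP + → 0 + 304 = 304. Stack: [304]
STORE_FAST p → p=304. Stack: []
LOAD_FAST_LOAD_FAST m,c → push 304,21. Stack: [304, 21]
BINARY_OP // → 304 // 21 = 14. Stack: [14]
LOAD_CONST → push 5. Stack: [14, 5]
BINARY_OP + → 14 + 5 = 19. Stack: [19]
STORE_FAST p → p=19. Stack: []
LOAD_FAST p → push 19. Stack: [19]
RETURN_VALUE → return 19.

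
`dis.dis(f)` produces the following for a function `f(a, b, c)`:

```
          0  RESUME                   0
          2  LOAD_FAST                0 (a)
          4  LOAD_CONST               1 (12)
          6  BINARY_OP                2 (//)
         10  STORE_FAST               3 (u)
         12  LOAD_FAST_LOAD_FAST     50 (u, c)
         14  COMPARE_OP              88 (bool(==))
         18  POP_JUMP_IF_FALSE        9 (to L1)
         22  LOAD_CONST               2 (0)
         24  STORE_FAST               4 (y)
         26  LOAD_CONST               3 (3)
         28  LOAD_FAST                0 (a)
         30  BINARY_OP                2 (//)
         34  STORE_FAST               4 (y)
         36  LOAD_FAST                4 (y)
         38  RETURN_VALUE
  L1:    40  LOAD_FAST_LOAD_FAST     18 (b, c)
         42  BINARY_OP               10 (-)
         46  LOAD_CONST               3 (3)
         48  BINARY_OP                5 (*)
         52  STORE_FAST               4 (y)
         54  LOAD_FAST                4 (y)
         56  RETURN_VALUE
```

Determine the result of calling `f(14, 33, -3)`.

LOAD_FAST a → push 14. Stack: [14]
LOAD_CONST → push 12. Stack: [14, 12]
BINARY_OP // → 14 // 12 = 1. Stack: [1]
STORE_FAST u → u=1. Stack: []
LOAD_FAST_LOAD_FAST u,c → push 1,-3. Stack: [1, -3]
COMPARE_OP bool(==) → 1 vs -3 = False. Stack: [False]
POP_JUMP_IF_FALSE → pop False; jump. Stack: []
LOAD_FAST_LOAD_FAST b,c → push 33,-3. Stack: [33, -3]
BINARY_OP - → 33 - -3 = 36. Stack: [36]
LOAD_CONST → push 3. Stack: [36, 3]
BINARY_OP * → 36 * 3 = 108. Stack: [108]
STORE_FAST y → y=108. Stack: []
LOAD_FAST y → push 108. Stack: [108]
RETURN_VALUE → return 108.

108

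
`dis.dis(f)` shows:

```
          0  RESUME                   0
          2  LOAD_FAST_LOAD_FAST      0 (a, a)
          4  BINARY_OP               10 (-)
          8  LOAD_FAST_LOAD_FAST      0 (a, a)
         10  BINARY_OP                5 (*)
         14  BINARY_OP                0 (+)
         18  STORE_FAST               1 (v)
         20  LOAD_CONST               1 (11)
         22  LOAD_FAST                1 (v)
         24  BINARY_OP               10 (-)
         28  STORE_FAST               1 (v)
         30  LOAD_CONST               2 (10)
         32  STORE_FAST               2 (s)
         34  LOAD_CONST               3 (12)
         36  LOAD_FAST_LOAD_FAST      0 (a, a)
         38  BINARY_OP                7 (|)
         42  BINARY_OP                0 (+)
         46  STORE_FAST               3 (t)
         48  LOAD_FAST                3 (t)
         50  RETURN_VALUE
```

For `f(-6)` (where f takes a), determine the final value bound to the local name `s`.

LOAD_FAST_LOAD_FAST a,a → push -6,-6. Stack: [-6, -6]
BINARY_OP - → -6 - -6 = 0. Stack: [0]
LOAD_FAST_LOAD_FAST a,a → push -6,-6. Stack: [0, -6, -6]
BINARY_OP * → -6 * -6 = 36. Stack: [0, 36]
BINARY_OP + → 0 + 36 = 36. Stack: [36]
STORE_FAST v → v=36. Stack: []
LOAD_CONST → push 11. Stack: [11]
LOAD_FAST v → push 36. Stack: [11, 36]
BINARY_OP - → 11 - 36 = -25. Stack: [-25]
STORE_FAST v → v=-25. Stack: []
LOAD_CONST → push 10. Stack: [10]
STORE_FAST s → s=10. Stack: []
LOAD_CONST → push 12. Stack: [12]
LOAD_FAST_LOAD_FAST a,a → push -6,-6. Stack: [12, -6, -6]
BINARY_OP | → -6 | -6 = -6. Stack: [12, -6]
BINARY_OP + → 12 + -6 = 6. Stack: [6]
STORE_FAST t → t=6. Stack: []
LOAD_FAST t → push 6. Stack: [6]
RETURN_VALUE → return 6.

10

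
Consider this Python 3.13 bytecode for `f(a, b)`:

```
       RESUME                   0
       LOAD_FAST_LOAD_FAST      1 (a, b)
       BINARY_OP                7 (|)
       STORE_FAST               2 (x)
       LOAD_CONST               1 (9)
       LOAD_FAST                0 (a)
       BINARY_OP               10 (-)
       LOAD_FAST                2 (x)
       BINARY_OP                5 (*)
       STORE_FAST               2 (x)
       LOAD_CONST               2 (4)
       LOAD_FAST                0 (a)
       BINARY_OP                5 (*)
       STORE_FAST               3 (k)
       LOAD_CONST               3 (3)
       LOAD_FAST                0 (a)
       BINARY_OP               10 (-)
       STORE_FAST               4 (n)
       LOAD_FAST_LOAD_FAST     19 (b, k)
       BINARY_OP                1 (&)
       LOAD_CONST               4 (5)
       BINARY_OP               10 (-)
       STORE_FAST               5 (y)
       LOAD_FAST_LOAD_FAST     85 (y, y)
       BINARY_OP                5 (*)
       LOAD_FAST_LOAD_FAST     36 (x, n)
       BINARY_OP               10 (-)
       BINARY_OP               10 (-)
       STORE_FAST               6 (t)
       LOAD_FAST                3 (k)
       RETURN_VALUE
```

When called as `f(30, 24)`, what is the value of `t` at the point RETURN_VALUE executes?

964

LOAD_FAST_LOAD_FAST a,b → push 30,24. Stack: [30, 24]
BINARY_OP | → 30 | 24 = 30. Stack: [30]
STORE_FAST x → x=30. Stack: []
LOAD_CONST → push 9. Stack: [9]
LOAD_FAST a → push 30. Stack: [9, 30]
BINARY_OP - → 9 - 30 = -21. Stack: [-21]
LOAD_FAST x → push 30. Stack: [-21, 30]
BINARY_OP * → -21 * 30 = -630. Stack: [-630]
STORE_FAST x → x=-630. Stack: []
LOAD_CONST → push 4. Stack: [4]
LOAD_FAST a → push 30. Stack: [4, 30]
BINARY_OP * → 4 * 30 = 120. Stack: [120]
STORE_FAST k → k=120. Stack: []
LOAD_CONST → push 3. Stack: [3]
LOAD_FAST a → push 30. Stack: [3, 30]
BINARY_OP - → 3 - 30 = -27. Stack: [-27]
STORE_FAST n → n=-27. Stack: []
LOAD_FAST_LOAD_FAST b,k → push 24,120. Stack: [24, 120]
BINARY_OP & → 24 & 120 = 24. Stack: [24]
LOAD_CONST → push 5. Stack: [24, 5]
BINARY_OP - → 24 - 5 = 19. Stack: [19]
STORE_FAST y → y=19. Stack: []
LOAD_FAST_LOAD_FAST y,y → push 19,19. Stack: [19, 19]
BINARY_OP * → 19 * 19 = 361. Stack: [361]
LOAD_FAST_LOAD_FAST x,n → push -630,-27. Stack: [361, -630, -27]
BINARY_OP - → -630 - -27 = -603. Stack: [361, -603]
BINARY_OP - → 361 - -603 = 964. Stack: [964]
STORE_FAST t → t=964. Stack: []
LOAD_FAST k → push 120. Stack: [120]
RETURN_VALUE → return 120.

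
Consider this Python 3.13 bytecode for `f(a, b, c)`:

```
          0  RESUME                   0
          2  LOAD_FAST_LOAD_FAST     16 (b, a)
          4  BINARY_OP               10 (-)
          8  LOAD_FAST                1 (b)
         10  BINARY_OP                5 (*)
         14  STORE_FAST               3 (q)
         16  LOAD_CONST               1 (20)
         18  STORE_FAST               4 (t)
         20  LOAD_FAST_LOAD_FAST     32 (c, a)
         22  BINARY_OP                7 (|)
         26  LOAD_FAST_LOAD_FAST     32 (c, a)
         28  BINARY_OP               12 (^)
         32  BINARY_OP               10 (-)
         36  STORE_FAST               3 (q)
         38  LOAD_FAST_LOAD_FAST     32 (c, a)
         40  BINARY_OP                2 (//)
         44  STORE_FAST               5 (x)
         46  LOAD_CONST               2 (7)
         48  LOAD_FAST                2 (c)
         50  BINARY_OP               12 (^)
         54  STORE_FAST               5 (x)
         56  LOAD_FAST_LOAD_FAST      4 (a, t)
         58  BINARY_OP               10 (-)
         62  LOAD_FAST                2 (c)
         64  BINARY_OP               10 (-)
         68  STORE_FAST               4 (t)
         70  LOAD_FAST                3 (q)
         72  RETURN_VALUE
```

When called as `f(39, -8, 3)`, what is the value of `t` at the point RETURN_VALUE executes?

LOAD_FAST_LOAD_FAST b,a → push -8,39. Stack: [-8, 39]
BINARY_OP - → -8 - 39 = -47. Stack: [-47]
LOAD_FAST b → push -8. Stack: [-47, -8]
BINARY_OP * → -47 * -8 = 376. Stack: [376]
STORE_FAST q → q=376. Stack: []
LOAD_CONST → push 20. Stack: [20]
STORE_FAST t → t=20. Stack: []
LOAD_FAST_LOAD_FAST c,a → push 3,39. Stack: [3, 39]
BINARY_OP | → 3 | 39 = 39. Stack: [39]
LOAD_FAST_LOAD_FAST c,a → push 3,39. Stack: [39, 3, 39]
BINARY_OP ^ → 3 ^ 39 = 36. Stack: [39, 36]
BINARY_OP - → 39 - 36 = 3. Stack: [3]
STORE_FAST q → q=3. Stack: []
LOAD_FAST_LOAD_FAST c,a → push 3,39. Stack: [3, 39]
BINARY_OP // → 3 // 39 = 0. Stack: [0]
STORE_FAST x → x=0. Stack: []
LOAD_CONST → push 7. Stack: [7]
LOAD_FAST c → push 3. Stack: [7, 3]
BINARY_OP ^ → 7 ^ 3 = 4. Stack: [4]
STORE_FAST x → x=4. Stack: []
LOAD_FAST_LOAD_FAST a,t → push 39,20. Stack: [39, 20]
BINARY_OP - → 39 - 20 = 19. Stack: [19]
LOAD_FAST c → push 3. Stack: [19, 3]
BINARY_OP - → 19 - 3 = 16. Stack: [16]
STORE_FAST t → t=16. Stack: []
LOAD_FAST q → push 3. Stack: [3]
RETURN_VALUE → return 3.

16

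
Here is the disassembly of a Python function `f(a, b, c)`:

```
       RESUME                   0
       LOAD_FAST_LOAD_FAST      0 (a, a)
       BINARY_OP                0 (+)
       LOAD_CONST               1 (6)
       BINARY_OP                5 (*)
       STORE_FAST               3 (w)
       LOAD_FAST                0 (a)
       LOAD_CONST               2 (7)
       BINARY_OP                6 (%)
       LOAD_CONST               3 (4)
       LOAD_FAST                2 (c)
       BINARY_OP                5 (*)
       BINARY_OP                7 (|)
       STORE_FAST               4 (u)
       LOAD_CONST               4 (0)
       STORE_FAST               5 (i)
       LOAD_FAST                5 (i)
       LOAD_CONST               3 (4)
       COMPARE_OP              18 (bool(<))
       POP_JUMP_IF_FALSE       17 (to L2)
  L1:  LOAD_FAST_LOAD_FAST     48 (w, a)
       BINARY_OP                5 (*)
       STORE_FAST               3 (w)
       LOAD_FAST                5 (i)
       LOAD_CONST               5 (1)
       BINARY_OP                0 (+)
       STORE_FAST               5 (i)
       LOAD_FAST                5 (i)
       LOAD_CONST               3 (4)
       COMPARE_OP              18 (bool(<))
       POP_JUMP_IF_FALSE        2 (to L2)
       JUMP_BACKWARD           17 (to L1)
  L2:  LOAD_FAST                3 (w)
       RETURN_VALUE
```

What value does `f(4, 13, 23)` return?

LOAD_FAST_LOAD_FAST a,a → push 4,4
BINARY_OP + → 4 + 4 = 8
LOAD_CONST → push 6
BINARY_OP * → 8 * 6 = 48
STORE_FAST w → w=48
LOAD_FAST a → push 4
LOAD_CONST → push 7
BINARY_OP % → 4 % 7 = 4
LOAD_CONST → push 4
LOAD_FAST c → push 23
BINARY_OP * → 4 * 23 = 92
BINARY_OP | → 4 | 92 = 92
STORE_FAST u → u=92
LOAD_CONST → push 0
STORE_FAST i → i=0
LOAD_FAST i → push 0
LOAD_CONST → push 4
COMPARE_OP bool(<) → 0 vs 4 = True
POP_JUMP_IF_FALSE → pop True; no jump
LOAD_FAST_LOAD_FAST w,a → push 48,4
BINARY_OP * → 48 * 4 = 192
STORE_FAST w → w=192
LOAD_FAST i → push 0
LOAD_CONST → push 1
BINARY_OP + → 0 + 1 = 1
STORE_FAST i → i=1
LOAD_FAST i → push 1
LOAD_CONST → push 4
COMPARE_OP bool(<) → 1 vs 4 = True
POP_JUMP_IF_FALSE → pop True; no jump
LOAD_FAST_LOAD_FAST w,a → push 192,4
BINARY_OP * → 192 * 4 = 768
STORE_FAST w → w=768
LOAD_FAST i → push 1
LOAD_CONST → push 1
BINARY_OP + → 1 + 1 = 2
STORE_FAST i → i=2
LOAD_FAST i → push 2
LOAD_CONST → push 4
COMPARE_OP bool(<) → 2 vs 4 = True
POP_JUMP_IF_FALSE → pop True; no jump
LOAD_FAST_LOAD_FAST w,a → push 768,4
BINARY_OP * → 768 * 4 = 3072
STORE_FAST w → w=3072
LOAD_FAST i → push 2
LOAD_CONST → push 1
BINARY_OP + → 2 + 1 = 3
STORE_FAST i → i=3
LOAD_FAST i → push 3
LOAD_CONST → push 4
COMPARE_OP bool(<) → 3 vs 4 = True
POP_JUMP_IF_FALSE → pop True; no jump
LOAD_FAST_LOAD_FAST w,a → push 3072,4
BINARY_OP * → 3072 * 4 = 12288
STORE_FAST w → w=12288
LOAD_FAST i → push 3
LOAD_CONST → push 1
BINARY_OP + → 3 + 1 = 4
STORE_FAST i → i=4
LOAD_FAST i → push 4
LOAD_CONST → push 4
COMPARE_OP bool(<) → 4 vs 4 = False
POP_JUMP_IF_FALSE → pop False; jump
LOAD_FAST w → push 12288
RETURN_VALUE → return 12288.

12288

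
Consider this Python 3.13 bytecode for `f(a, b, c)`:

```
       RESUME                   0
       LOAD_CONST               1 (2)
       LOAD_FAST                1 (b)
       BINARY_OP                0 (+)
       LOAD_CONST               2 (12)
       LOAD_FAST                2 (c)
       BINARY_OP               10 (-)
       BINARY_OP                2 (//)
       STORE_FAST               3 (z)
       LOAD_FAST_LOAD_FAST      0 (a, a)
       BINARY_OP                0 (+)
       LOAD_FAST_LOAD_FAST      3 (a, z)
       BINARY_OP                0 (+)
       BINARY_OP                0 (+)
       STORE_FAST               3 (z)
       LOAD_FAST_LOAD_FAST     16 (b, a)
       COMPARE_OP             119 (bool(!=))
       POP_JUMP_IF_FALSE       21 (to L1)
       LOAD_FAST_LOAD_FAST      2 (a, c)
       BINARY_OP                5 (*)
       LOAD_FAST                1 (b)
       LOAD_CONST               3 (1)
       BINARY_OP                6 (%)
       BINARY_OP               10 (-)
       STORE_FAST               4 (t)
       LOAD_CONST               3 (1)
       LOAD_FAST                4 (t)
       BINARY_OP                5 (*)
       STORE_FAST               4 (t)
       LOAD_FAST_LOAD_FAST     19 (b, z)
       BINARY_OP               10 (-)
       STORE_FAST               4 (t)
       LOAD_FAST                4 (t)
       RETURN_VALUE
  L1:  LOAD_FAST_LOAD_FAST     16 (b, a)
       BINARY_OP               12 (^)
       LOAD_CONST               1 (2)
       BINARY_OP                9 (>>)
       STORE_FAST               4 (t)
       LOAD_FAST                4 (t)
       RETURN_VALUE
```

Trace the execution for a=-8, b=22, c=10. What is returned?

LOAD_CONST → push 2. Stack: [2]
LOAD_FAST b → push 22. Stack: [2, 22]
BINARY_OP + → 2 + 22 = 24. Stack: [24]
LOAD_CONST → push 12. Stack: [24, 12]
LOAD_FAST c → push 10. Stack: [24, 12, 10]
BINARY_OP - → 12 - 10 = 2. Stack: [24, 2]
BINARY_OP // → 24 // 2 = 12. Stack: [12]
STORE_FAST z → z=12. Stack: []
LOAD_FAST_LOAD_FAST a,a → push -8,-8. Stack: [-8, -8]
BINARY_OP + → -8 + -8 = -16. Stack: [-16]
LOAD_FAST_LOAD_FAST a,z → push -8,12. Stack: [-16, -8, 12]
BINARY_OP + → -8 + 12 = 4. Stack: [-16, 4]
BINARY_OP + → -16 + 4 = -12. Stack: [-12]
STORE_FAST z → z=-12. Stack: []
LOAD_FAST_LOAD_FAST b,a → push 22,-8. Stack: [22, -8]
COMPARE_OP bool(!=) → 22 vs -8 = True. Stack: [True]
POP_JUMP_IF_FALSE → pop True; no jump. Stack: []
LOAD_FAST_LOAD_FAST a,c → push -8,10. Stack: [-8, 10]
BINARY_OP * → -8 * 10 = -80. Stack: [-80]
LOAD_FAST b → push 22. Stack: [-80, 22]
LOAD_CONST → push 1. Stack: [-80, 22, 1]
BINARY_OP % → 22 % 1 = 0. Stack: [-80, 0]
BINARY_OP - → -80 - 0 = -80. Stack: [-80]
STORE_FAST t → t=-80. Stack: []
LOAD_CONST → push 1. Stack: [1]
LOAD_FAST t → push -80. Stack: [1, -80]
BINARY_OP * → 1 * -80 = -80. Stack: [-80]
STORE_FAST t → t=-80. Stack: []
LOAD_FAST_LOAD_FAST b,z → push 22,-12. Stack: [22, -12]
BINARY_OP - → 22 - -12 = 34. Stack: [34]
STORE_FAST t → t=34. Stack: []
LOAD_FAST t → push 34. Stack: [34]
RETURN_VALUE → return 34.

34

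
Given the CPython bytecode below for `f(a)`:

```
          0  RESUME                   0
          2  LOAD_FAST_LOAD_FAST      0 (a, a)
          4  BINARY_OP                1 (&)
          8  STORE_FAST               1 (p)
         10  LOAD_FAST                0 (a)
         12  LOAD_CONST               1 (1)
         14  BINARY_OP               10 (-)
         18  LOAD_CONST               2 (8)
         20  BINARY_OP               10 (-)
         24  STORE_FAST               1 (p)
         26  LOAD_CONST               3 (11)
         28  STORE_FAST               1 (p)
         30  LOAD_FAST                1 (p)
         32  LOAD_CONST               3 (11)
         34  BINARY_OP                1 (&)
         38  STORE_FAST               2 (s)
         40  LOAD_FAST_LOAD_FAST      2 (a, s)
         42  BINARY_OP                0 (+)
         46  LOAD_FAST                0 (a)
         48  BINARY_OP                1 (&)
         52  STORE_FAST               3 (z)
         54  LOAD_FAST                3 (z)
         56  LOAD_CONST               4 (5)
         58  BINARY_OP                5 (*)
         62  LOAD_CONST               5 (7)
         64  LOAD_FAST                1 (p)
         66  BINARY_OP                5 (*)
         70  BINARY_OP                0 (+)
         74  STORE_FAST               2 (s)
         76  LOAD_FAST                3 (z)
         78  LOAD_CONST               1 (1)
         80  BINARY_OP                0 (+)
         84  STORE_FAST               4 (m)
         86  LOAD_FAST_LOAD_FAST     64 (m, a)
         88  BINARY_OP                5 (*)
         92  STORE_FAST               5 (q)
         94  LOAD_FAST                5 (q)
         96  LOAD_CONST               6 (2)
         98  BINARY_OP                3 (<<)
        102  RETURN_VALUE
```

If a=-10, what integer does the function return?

-40

LOAD_FAST_LOAD_FAST a,a → push -10,-10. Stack: [-10, -10]
BINARY_OP & → -10 & -10 = -10. Stack: [-10]
STORE_FAST p → p=-10. Stack: []
LOAD_FAST a → push -10. Stack: [-10]
LOAD_CONST → push 1. Stack: [-10, 1]
BINARY_OP - → -10 - 1 = -11. Stack: [-11]
LOAD_CONST → push 8. Stack: [-11, 8]
BINARY_OP - → -11 - 8 = -19. Stack: [-19]
STORE_FAST p → p=-19. Stack: []
LOAD_CONST → push 11. Stack: [11]
STORE_FAST p → p=11. Stack: []
LOAD_FAST p → push 11. Stack: [11]
LOAD_CONST → push 11. Stack: [11, 11]
BINARY_OP & → 11 & 11 = 11. Stack: [11]
STORE_FAST s → s=11. Stack: []
LOAD_FAST_LOAD_FAST a,s → push -10,11. Stack: [-10, 11]
BINARY_OP + → -10 + 11 = 1. Stack: [1]
LOAD_FAST a → push -10. Stack: [1, -10]
BINARY_OP & → 1 & -10 = 0. Stack: [0]
STORE_FAST z → z=0. Stack: []
LOAD_FAST z → push 0. Stack: [0]
LOAD_CONST → push 5. Stack: [0, 5]
BINARY_OP * → 0 * 5 = 0. Stack: [0]
LOAD_CONST → push 7. Stack: [0, 7]
LOAD_FAST p → push 11. Stack: [0, 7, 11]
BINARY_OP * → 7 * 11 = 77. Stack: [0, 77]
BINARY_OP + → 0 + 77 = 77. Stack: [77]
STORE_FAST s → s=77. Stack: []
LOAD_FAST z → push 0. Stack: [0]
LOAD_CONST → push 1. Stack: [0, 1]
BINARY_OP + → 0 + 1 = 1. Stack: [1]
STORE_FAST m → m=1. Stack: []
LOAD_FAST_LOAD_FAST m,a → push 1,-10. Stack: [1, -10]
BINARY_OP * → 1 * -10 = -10. Stack: [-10]
STORE_FAST q → q=-10. Stack: []
LOAD_FAST q → push -10. Stack: [-10]
LOAD_CONST → push 2. Stack: [-10, 2]
BINARY_OP << → -10 << 2 = -40. Stack: [-40]
RETURN_VALUE → return -40.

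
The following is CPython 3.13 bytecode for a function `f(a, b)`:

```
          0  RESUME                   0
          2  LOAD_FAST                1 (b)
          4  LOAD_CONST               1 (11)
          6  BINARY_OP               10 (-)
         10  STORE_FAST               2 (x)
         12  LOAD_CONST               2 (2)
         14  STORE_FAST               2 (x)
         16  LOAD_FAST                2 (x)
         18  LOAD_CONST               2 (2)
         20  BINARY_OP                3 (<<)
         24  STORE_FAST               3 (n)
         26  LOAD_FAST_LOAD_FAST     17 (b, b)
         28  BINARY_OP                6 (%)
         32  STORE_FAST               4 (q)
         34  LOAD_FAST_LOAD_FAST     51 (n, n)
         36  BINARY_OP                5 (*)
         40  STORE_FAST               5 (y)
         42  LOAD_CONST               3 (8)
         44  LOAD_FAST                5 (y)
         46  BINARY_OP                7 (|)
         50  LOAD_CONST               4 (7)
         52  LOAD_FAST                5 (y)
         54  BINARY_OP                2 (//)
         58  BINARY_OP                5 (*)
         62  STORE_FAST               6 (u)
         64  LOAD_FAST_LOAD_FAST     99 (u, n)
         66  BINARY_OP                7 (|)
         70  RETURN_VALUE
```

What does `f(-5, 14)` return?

LOAD_FAST b → push 14. Stack: [14]
LOAD_CONST → push 11. Stack: [14, 11]
BINARY_OP - → 14 - 11 = 3. Stack: [3]
STORE_FAST x → x=3. Stack: []
LOAD_CONST → push 2. Stack: [2]
STORE_FAST x → x=2. Stack: []
LOAD_FAST x → push 2. Stack: [2]
LOAD_CONST → push 2. Stack: [2, 2]
BINARY_OP << → 2 << 2 = 8. Stack: [8]
STORE_FAST n → n=8. Stack: []
LOAD_FAST_LOAD_FAST b,b → push 14,14. Stack: [14, 14]
BINARY_OP % → 14 % 14 = 0. Stack: [0]
STORE_FAST q → q=0. Stack: []
LOAD_FAST_LOAD_FAST n,n → push 8,8. Stack: [8, 8]
BINARY_OP * → 8 * 8 = 64. Stack: [64]
STORE_FAST y → y=64. Stack: []
LOAD_CONST → push 8. Stack: [8]
LOAD_FAST y → push 64. Stack: [8, 64]
BINARY_OP | → 8 | 64 = 72. Stack: [72]
LOAD_CONST → push 7. Stack: [72, 7]
LOAD_FAST y → push 64. Stack: [72, 7, 64]
BINARY_OP // → 7 // 64 = 0. Stack: [72, 0]
BINARY_OP * → 72 * 0 = 0. Stack: [0]
STORE_FAST u → u=0. Stack: []
LOAD_FAST_LOAD_FAST u,n → push 0,8. Stack: [0, 8]
BINARY_OP | → 0 | 8 = 8. Stack: [8]
RETURN_VALUE → return 8.

8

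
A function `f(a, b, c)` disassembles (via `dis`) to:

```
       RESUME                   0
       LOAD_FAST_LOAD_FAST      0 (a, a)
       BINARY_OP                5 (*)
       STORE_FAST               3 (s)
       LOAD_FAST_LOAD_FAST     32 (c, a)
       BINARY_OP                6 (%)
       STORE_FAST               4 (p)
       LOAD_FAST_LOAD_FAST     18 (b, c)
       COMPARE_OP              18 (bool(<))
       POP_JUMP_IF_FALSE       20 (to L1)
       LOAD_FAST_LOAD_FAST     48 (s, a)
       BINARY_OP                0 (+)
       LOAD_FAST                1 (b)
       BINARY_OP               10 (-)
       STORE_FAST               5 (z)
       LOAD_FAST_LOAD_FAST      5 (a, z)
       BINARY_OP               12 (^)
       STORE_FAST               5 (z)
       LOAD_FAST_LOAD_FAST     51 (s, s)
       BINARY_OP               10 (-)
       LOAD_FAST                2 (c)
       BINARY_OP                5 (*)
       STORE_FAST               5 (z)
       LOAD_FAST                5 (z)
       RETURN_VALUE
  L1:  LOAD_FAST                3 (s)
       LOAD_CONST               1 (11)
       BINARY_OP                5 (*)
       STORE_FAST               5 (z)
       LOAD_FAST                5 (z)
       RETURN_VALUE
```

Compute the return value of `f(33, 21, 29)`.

LOAD_FAST_LOAD_FAST a,a → push 33,33. Stack: [33, 33]
BINARY_OP * → 33 * 33 = 1089. Stack: [1089]
STORE_FAST s → s=1089. Stack: []
LOAD_FAST_LOAD_FAST c,a → push 29,33. Stack: [29, 33]
BINARY_OP % → 29 % 33 = 29. Stack: [29]
STORE_FAST p → p=29. Stack: []
LOAD_FAST_LOAD_FAST b,c → push 21,29. Stack: [21, 29]
COMPARE_OP bool(<) → 21 vs 29 = True. Stack: [True]
POP_JUMP_IF_FALSE → pop True; no jump. Stack: []
LOAD_FAST_LOAD_FAST s,a → push 1089,33. Stack: [1089, 33]
BINARY_OP + → 1089 + 33 = 1122. Stack: [1122]
LOAD_FAST b → push 21. Stack: [1122, 21]
BINARY_OP - → 1122 - 21 = 1101. Stack: [1101]
STORE_FAST z → z=1101. Stack: []
LOAD_FAST_LOAD_FAST a,z → push 33,1101. Stack: [33, 1101]
BINARY_OP ^ → 33 ^ 1101 = 1132. Stack: [1132]
STORE_FAST z → z=1132. Stack: []
LOAD_FAST_LOAD_FAST s,s → push 1089,1089. Stack: [1089, 1089]
BINARY_OP - → 1089 - 1089 = 0. Stack: [0]
LOAD_FAST c → push 29. Stack: [0, 29]
BINARY_OP * → 0 * 29 = 0. Stack: [0]
STORE_FAST z → z=0. Stack: []
LOAD_FAST z → push 0. Stack: [0]
RETURN_VALUE → return 0.

0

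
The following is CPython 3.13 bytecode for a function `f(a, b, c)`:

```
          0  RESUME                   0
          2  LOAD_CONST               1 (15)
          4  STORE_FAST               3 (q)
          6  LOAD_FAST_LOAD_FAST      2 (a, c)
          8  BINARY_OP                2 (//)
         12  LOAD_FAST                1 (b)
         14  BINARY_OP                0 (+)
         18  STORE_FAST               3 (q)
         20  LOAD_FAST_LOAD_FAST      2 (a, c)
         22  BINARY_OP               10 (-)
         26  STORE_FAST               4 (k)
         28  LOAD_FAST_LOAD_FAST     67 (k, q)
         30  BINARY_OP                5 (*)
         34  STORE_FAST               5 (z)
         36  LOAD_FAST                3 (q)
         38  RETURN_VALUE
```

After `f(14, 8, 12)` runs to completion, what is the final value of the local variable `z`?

18

LOAD_CONST → push 15. Stack: [15]
STORE_FAST q → q=15. Stack: []
LOAD_FAST_LOAD_FAST a,c → push 14,12. Stack: [14, 12]
BINARY_OP // → 14 // 12 = 1. Stack: [1]
LOAD_FAST b → push 8. Stack: [1, 8]
BINARY_OP + → 1 + 8 = 9. Stack: [9]
STORE_FAST q → q=9. Stack: []
LOAD_FAST_LOAD_FAST a,c → push 14,12. Stack: [14, 12]
BINARY_OP - → 14 - 12 = 2. Stack: [2]
STORE_FAST k → k=2. Stack: []
LOAD_FAST_LOAD_FAST k,q → push 2,9. Stack: [2, 9]
BINARY_OP * → 2 * 9 = 18. Stack: [18]
STORE_FAST z → z=18. Stack: []
LOAD_FAST q → push 9. Stack: [9]
RETURN_VALUE → return 9.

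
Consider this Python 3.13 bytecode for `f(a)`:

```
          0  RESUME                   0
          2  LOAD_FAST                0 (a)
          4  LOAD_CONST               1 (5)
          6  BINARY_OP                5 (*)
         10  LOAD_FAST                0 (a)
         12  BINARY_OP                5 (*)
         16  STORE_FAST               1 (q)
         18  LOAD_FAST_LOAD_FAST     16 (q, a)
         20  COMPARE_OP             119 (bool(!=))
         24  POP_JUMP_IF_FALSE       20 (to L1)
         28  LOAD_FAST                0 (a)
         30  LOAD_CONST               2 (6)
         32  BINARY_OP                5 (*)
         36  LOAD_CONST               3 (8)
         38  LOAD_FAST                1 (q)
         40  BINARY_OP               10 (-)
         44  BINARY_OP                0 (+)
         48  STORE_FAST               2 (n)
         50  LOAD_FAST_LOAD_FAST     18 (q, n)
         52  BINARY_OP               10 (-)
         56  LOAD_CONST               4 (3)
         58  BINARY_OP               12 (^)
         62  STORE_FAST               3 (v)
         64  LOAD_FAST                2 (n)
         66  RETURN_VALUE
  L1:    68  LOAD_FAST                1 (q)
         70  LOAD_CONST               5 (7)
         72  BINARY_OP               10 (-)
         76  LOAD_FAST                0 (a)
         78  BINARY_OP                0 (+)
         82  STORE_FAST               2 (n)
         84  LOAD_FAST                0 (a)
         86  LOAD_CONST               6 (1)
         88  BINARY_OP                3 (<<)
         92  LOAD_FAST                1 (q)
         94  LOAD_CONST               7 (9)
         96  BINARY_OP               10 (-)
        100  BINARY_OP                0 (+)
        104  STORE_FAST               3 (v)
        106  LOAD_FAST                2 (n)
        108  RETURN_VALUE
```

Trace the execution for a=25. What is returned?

LOAD_FAST a → push 25. Stack: [25]
LOAD_CONST → push 5. Stack: [25, 5]
BINARY_OP * → 25 * 5 = 125. Stack: [125]
LOAD_FAST a → push 25. Stack: [125, 25]
BINARY_OP * → 125 * 25 = 3125. Stack: [3125]
STORE_FAST q → q=3125. Stack: []
LOAD_FAST_LOAD_FAST q,a → push 3125,25. Stack: [3125, 25]
COMPARE_OP bool(!=) → 3125 vs 25 = True. Stack: [True]
POP_JUMP_IF_FALSE → pop True; no jump. Stack: []
LOAD_FAST a → push 25. Stack: [25]
LOAD_CONST → push 6. Stack: [25, 6]
BINARY_OP * → 25 * 6 = 150. Stack: [150]
LOAD_CONST → push 8. Stack: [150, 8]
LOAD_FAST q → push 3125. Stack: [150, 8, 3125]
BINARY_OP - → 8 - 3125 = -3117. Stack: [150, -3117]
BINARY_OP + → 150 + -3117 = -2967. Stack: [-2967]
STORE_FAST n → n=-2967. Stack: []
LOAD_FAST_LOAD_FAST q,n → push 3125,-2967. Stack: [3125, -2967]
BINARY_OP - → 3125 - -2967 = 6092. Stack: [6092]
LOAD_CONST → push 3. Stack: [6092, 3]
BINARY_OP ^ → 6092 ^ 3 = 6095. Stack: [6095]
STORE_FAST v → v=6095. Stack: []
LOAD_FAST n → push -2967. Stack: [-2967]
RETURN_VALUE → return -2967.

-2967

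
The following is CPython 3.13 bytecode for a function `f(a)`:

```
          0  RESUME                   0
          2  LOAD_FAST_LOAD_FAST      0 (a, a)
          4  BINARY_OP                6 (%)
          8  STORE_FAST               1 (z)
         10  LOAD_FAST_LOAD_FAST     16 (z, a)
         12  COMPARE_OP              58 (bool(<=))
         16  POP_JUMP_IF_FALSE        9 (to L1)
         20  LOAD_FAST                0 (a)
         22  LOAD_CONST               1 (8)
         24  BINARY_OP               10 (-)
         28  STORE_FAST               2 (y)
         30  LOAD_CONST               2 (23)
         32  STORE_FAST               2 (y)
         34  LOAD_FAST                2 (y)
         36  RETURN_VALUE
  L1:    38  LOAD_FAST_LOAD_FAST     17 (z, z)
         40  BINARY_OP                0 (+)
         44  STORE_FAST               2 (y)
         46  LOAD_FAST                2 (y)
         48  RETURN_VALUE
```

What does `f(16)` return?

23

LOAD_FAST_LOAD_FAST a,a → push 16,16. Stack: [16, 16]
BINARY_OP % → 16 % 16 = 0. Stack: [0]
STORE_FAST z → z=0. Stack: []
LOAD_FAST_LOAD_FAST z,a → push 0,16. Stack: [0, 16]
COMPARE_OP bool(<=) → 0 vs 16 = True. Stack: [True]
POP_JUMP_IF_FALSE → pop True; no jump. Stack: []
LOAD_FAST a → push 16. Stack: [16]
LOAD_CONST → push 8. Stack: [16, 8]
BINARY_OP - → 16 - 8 = 8. Stack: [8]
STORE_FAST y → y=8. Stack: []
LOAD_CONST → push 23. Stack: [23]
STORE_FAST y → y=23. Stack: []
LOAD_FAST y → push 23. Stack: [23]
RETURN_VALUE → return 23.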